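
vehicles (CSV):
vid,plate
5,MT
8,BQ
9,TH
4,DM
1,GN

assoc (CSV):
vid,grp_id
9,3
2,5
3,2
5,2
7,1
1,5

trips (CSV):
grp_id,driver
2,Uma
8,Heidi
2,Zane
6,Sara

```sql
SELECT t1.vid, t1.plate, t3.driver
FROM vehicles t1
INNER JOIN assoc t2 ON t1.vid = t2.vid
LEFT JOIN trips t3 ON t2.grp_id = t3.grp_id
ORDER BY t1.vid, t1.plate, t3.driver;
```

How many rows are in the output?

4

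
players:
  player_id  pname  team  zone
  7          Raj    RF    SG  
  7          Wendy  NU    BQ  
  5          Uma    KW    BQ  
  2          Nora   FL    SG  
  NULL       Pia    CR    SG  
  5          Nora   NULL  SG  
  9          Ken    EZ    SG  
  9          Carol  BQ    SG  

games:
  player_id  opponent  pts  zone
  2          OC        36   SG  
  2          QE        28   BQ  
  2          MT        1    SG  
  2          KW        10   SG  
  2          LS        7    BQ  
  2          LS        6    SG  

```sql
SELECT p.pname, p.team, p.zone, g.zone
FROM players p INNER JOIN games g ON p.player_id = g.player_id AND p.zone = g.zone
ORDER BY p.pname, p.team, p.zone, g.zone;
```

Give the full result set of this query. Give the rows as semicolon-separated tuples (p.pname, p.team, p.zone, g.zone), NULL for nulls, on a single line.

INNER JOIN keeps only pairs where the ON condition holds.
Matching on p.player_id = g.player_id AND p.zone = g.zone. A NULL in a compared column never satisfies the condition.
Matched pairs: 4.

(Nora, FL, SG, SG); (Nora, FL, SG, SG); (Nora, FL, SG, SG); (Nora, FL, SG, SG)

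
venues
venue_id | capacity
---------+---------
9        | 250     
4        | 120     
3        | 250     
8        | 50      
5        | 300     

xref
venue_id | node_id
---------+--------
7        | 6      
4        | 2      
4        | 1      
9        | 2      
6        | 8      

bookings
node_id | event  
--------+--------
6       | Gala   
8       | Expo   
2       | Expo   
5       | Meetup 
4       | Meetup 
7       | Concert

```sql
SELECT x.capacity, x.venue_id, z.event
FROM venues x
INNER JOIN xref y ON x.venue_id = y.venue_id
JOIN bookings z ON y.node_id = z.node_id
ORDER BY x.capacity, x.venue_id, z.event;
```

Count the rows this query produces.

2

Step 1 — x INNER JOIN y on venue_id → 3 row(s).
Then INNER JOIN `bookings z` on node_id: keep only rows whose y.node_id appears in z.
Result: 2 row(s).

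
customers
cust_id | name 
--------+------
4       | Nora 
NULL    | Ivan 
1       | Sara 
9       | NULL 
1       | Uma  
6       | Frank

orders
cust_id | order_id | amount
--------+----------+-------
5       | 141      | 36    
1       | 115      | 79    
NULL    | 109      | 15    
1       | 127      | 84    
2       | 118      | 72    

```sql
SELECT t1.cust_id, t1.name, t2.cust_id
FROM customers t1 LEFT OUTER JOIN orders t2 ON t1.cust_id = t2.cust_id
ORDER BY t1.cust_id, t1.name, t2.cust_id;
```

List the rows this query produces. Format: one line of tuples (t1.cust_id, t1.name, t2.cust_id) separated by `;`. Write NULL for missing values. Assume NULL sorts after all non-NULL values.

(1, Sara, 1); (1, Sara, 1); (1, Uma, 1); (1, Uma, 1); (4, Nora, NULL); (6, Frank, NULL); (9, NULL, NULL); (NULL, Ivan, NULL)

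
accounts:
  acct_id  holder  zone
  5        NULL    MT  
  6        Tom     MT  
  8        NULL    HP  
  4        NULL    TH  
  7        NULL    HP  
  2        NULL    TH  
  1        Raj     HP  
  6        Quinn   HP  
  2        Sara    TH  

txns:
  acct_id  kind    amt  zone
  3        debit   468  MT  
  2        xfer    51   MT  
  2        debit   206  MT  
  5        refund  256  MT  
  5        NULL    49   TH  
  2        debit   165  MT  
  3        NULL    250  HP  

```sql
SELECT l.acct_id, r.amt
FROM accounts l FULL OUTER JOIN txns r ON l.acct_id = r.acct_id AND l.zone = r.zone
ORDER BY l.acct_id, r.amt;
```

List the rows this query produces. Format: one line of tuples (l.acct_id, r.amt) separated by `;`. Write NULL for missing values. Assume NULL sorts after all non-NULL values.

(1, NULL); (2, NULL); (2, NULL); (4, NULL); (5, 256); (6, NULL); (6, NULL); (7, NULL); (8, NULL); (NULL, 49); (NULL, 51); (NULL, 165); (NULL, 206); (NULL, 250); (NULL, 468)

FULL OUTER JOIN keeps every row from both sides; unmatched rows get NULL for the other side's columns.
Matching on l.acct_id = r.acct_id AND l.zone = r.zone.
- l (acct_id=5, zone=MT) pairs with 1 row(s) of r.
- l (acct_id=6, zone=MT) has no partner → padded with NULL.
- l (acct_id=8, zone=HP) has no partner → padded with NULL.
- l (acct_id=4, zone=TH) has no partner → padded with NULL.
- l (acct_id=7, zone=HP) has no partner → padded with NULL.
- l (acct_id=2, zone=TH) has no partner → padded with NULL.
- l (acct_id=1, zone=HP) has no partner → padded with NULL.
- l (acct_id=6, zone=HP) has no partner → padded with NULL.
- l (acct_id=2, zone=TH) has no partner → padded with NULL.
- plus 6 unmatched r row(s), each kept with NULL l columns.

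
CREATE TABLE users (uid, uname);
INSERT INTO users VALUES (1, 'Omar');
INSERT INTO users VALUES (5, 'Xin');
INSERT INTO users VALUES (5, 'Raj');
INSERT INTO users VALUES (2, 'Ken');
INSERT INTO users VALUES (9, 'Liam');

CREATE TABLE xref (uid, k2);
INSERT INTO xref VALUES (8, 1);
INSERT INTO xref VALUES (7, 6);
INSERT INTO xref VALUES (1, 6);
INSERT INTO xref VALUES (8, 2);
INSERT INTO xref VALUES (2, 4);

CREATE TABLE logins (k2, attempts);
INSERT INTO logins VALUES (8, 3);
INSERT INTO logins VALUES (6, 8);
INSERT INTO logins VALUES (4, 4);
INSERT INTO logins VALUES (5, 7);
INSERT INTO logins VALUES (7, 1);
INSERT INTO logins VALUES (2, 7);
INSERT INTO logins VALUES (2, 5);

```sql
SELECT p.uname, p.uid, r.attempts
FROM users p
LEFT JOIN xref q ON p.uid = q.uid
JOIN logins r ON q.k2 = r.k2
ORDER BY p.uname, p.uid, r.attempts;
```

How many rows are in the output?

Evaluate left to right. First `users p LEFT JOIN xref q` on uid: 5 row(s).
Then INNER JOIN `logins r` on k2: keep only rows whose q.k2 appears in r.
Result: 2 row(s).

2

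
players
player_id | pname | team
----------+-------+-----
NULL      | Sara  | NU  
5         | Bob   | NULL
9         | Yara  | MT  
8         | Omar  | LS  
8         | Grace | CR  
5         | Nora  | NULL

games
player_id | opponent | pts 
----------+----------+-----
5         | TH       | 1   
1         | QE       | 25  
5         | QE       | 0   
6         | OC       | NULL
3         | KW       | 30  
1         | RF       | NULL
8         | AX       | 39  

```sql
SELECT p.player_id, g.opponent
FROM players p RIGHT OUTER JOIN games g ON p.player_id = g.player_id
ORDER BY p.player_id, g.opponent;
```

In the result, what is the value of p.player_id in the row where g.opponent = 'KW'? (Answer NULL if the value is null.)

RIGHT JOIN keeps every row from `games`; unmatched rows get NULL for `players`'s columns.
Matching on p.player_id = g.player_id. A NULL in a compared column never satisfies the condition.
- p[0] player_id=NULL → no match.
- p[1] player_id=5 → 2 match(es) in g → 2 row(s).
- p[2] player_id=9 → no match.
- p[3] player_id=8 → 1 match(es) in g → 1 row(s).
- p[4] player_id=8 → 1 match(es) in g → 1 row(s).
- p[5] player_id=5 → 2 match(es) in g → 2 row(s).
- plus 4 unmatched g row(s), each kept with NULL p columns.

NULL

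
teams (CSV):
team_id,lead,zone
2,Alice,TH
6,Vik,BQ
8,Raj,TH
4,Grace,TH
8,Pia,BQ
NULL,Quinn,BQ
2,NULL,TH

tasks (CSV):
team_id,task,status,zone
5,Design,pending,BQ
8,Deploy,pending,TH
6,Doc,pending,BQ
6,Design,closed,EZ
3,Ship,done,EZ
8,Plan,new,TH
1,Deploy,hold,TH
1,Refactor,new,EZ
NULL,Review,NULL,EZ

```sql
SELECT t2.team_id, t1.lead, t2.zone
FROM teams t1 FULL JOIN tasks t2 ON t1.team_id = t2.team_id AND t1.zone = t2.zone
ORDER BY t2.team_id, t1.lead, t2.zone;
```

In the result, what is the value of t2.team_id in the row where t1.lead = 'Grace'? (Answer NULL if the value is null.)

FULL OUTER JOIN keeps every row from both sides; unmatched rows get NULL for the other side's columns.
Matching on t1.team_id = t2.team_id AND t1.zone = t2.zone. A NULL in a compared column never satisfies the condition.
- t1 (team_id=2, zone=TH) has no partner → padded with NULL.
- t1 (team_id=6, zone=BQ) pairs with 1 row(s) of t2.
- t1 (team_id=8, zone=TH) pairs with 2 row(s) of t2.
- t1 (team_id=4, zone=TH) has no partner → padded with NULL.
- t1 (team_id=8, zone=BQ) has no partner → padded with NULL.
- t1 (team_id=NULL, zone=BQ) has no partner → padded with NULL.
- t1 (team_id=2, zone=TH) has no partner → padded with NULL.
- plus 6 unmatched t2 row(s), each kept with NULL t1 columns.

NULL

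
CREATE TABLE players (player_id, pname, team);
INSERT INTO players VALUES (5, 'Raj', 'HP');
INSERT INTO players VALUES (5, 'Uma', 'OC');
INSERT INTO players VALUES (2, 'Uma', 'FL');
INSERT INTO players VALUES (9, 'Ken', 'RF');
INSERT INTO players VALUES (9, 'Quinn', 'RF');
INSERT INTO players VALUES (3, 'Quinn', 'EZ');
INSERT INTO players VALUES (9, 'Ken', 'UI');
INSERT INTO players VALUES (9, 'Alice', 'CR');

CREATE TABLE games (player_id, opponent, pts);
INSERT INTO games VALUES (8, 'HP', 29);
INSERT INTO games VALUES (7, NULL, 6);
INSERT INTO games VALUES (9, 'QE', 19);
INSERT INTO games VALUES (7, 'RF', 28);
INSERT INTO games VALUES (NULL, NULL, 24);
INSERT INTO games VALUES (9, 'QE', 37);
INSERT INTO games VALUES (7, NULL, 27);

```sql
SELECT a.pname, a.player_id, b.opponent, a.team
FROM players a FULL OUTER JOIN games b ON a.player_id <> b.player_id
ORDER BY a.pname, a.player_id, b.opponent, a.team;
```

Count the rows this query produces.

FULL OUTER JOIN keeps every row from both sides; unmatched rows get NULL for the other side's columns.
Matching on a.player_id <> b.player_id. A NULL in a compared column never satisfies the condition.
- a[0] player_id=5 → 6 match(es) in b → 6 row(s).
- a[1] player_id=5 → 6 match(es) in b → 6 row(s).
- a[2] player_id=2 → 6 match(es) in b → 6 row(s).
- a[3] player_id=9 → 4 match(es) in b → 4 row(s).
- a[4] player_id=9 → 4 match(es) in b → 4 row(s).
- a[5] player_id=3 → 6 match(es) in b → 6 row(s).
- a[6] player_id=9 → 4 match(es) in b → 4 row(s).
- a[7] player_id=9 → 4 match(es) in b → 4 row(s).
- 1 row(s) from b found no a partner → padded with NULL.
Total: 40 matched + 1 padded = 41 rows.

41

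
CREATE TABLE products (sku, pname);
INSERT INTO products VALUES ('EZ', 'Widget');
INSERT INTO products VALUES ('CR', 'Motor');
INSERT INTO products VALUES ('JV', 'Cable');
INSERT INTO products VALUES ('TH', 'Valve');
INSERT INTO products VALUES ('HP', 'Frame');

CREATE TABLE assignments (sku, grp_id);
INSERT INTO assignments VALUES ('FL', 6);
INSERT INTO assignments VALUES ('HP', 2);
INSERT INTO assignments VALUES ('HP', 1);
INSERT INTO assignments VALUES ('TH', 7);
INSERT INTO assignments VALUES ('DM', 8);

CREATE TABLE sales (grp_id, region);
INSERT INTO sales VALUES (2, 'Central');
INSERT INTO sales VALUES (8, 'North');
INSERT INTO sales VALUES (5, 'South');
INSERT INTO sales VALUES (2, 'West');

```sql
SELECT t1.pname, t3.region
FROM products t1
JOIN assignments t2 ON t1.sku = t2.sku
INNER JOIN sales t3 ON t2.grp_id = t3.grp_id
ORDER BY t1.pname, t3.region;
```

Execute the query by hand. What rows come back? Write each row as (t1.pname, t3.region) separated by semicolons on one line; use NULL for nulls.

Joins associate left-to-right: products INNER JOIN assignments on sku gives 3 intermediate row(s).
Then INNER JOIN `sales t3` on grp_id: keep only rows whose t2.grp_id appears in t3.

(Frame, Central); (Frame, West)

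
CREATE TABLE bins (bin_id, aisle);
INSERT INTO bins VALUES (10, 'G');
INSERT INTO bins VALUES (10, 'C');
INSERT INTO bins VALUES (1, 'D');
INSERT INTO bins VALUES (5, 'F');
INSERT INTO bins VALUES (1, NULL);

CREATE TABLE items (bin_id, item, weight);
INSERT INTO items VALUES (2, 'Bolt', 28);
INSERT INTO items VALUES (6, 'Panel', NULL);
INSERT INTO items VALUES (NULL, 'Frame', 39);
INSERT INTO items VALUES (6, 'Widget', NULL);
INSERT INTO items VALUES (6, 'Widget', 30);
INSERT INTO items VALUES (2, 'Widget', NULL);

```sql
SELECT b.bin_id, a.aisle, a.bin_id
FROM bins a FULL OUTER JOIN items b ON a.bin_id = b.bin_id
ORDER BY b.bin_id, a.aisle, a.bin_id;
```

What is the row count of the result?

11

FULL OUTER JOIN keeps every row from both sides; unmatched rows get NULL for the other side's columns.
Matching on a.bin_id = b.bin_id. A NULL in a compared column never satisfies the condition.
- bin_id=10: no b row matches, row kept with b columns NULL.
- bin_id=10: no b row matches, row kept with b columns NULL.
- bin_id=1: no b row matches, row kept with b columns NULL.
- bin_id=5: no b row matches, row kept with b columns NULL.
- bin_id=1: no b row matches, row kept with b columns NULL.
- plus 6 unmatched b row(s), each kept with NULL a columns.
Total: 0 matched + 11 padded = 11 rows.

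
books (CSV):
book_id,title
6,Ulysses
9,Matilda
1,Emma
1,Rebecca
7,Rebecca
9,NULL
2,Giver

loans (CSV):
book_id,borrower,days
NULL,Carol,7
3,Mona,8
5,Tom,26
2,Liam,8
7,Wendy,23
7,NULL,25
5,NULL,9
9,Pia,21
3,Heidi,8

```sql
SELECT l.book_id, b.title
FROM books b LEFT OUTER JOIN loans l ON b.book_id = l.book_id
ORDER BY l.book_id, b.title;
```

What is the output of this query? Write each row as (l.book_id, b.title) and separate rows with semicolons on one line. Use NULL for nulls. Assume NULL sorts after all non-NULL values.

(2, Giver); (7, Rebecca); (7, Rebecca); (9, Matilda); (9, NULL); (NULL, Emma); (NULL, Rebecca); (NULL, Ulysses)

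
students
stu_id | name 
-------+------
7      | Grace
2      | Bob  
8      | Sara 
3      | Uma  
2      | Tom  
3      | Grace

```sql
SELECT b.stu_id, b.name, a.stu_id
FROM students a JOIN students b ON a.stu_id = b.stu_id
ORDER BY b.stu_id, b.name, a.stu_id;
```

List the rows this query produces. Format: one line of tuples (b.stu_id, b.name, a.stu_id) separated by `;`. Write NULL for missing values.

INNER JOIN keeps only pairs where the ON condition holds.
Matching on a.stu_id = b.stu_id.
- stu_id=7: 1 matching b row(s), so 1 row(s) emitted.
- stu_id=2: 2 matching b row(s), so 2 row(s) emitted.
- stu_id=8: 1 matching b row(s), so 1 row(s) emitted.
- stu_id=3: 2 matching b row(s), so 2 row(s) emitted.
- stu_id=2: 2 matching b row(s), so 2 row(s) emitted.
- stu_id=3: 2 matching b row(s), so 2 row(s) emitted.
After projecting and ordering:
b.stu_id | b.name | a.stu_id
2 | Bob | 2
2 | Bob | 2
2 | Tom | 2
2 | Tom | 2
3 | Grace | 3
3 | Grace | 3
3 | Uma | 3
3 | Uma | 3
7 | Grace | 7
8 | Sara | 8

(2, Bob, 2); (2, Bob, 2); (2, Tom, 2); (2, Tom, 2); (3, Grace, 3); (3, Grace, 3); (3, Uma, 3); (3, Uma, 3); (7, Grace, 7); (8, Sara, 8)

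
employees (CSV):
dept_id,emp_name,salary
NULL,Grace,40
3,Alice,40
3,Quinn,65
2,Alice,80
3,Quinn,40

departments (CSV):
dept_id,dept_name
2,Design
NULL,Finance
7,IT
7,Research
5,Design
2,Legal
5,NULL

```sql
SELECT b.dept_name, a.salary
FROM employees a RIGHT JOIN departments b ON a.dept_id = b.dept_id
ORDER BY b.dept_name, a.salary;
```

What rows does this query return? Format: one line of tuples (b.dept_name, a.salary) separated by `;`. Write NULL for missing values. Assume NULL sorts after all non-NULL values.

(Design, 80); (Design, NULL); (Finance, NULL); (IT, NULL); (Legal, 80); (Research, NULL); (NULL, NULL)

RIGHT JOIN keeps every row from `departments`; unmatched rows get NULL for `employees`'s columns.
Matching on a.dept_id = b.dept_id. A NULL in a compared column never satisfies the condition.
- a[0] dept_id=NULL → no match.
- a[1] dept_id=3 → no match.
- a[2] dept_id=3 → no match.
- a[3] dept_id=2 → 2 match(es) in b → 2 row(s).
- a[4] dept_id=3 → no match.
- 5 b row(s) had no a match → kept, a columns NULL.
After projecting and ordering:
b.dept_name | a.salary
Design | 80
Design | NULL
Finance | NULL
IT | NULL
Legal | 80
Research | NULL
NULL | NULL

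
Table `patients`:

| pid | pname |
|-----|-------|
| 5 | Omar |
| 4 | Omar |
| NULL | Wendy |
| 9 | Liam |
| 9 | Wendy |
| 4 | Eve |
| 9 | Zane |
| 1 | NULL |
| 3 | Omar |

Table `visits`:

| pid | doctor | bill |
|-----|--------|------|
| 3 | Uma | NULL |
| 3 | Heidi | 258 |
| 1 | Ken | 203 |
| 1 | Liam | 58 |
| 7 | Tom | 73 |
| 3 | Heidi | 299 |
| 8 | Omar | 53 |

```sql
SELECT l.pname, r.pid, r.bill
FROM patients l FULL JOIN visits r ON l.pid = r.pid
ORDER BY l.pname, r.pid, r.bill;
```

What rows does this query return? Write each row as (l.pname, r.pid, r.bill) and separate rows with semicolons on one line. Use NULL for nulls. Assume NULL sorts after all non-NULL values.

FULL OUTER JOIN keeps every row from both sides; unmatched rows get NULL for the other side's columns.
Matching on l.pid = r.pid. A NULL in a compared column never satisfies the condition.
Matched pairs: 5; unmatched l rows kept: 7; unmatched r rows kept: 2.

(Eve, NULL, NULL); (Liam, NULL, NULL); (Omar, 3, 258); (Omar, 3, 299); (Omar, 3, NULL); (Omar, NULL, NULL); (Omar, NULL, NULL); (Wendy, NULL, NULL); (Wendy, NULL, NULL); (Zane, NULL, NULL); (NULL, 1, 58); (NULL, 1, 203); (NULL, 7, 73); (NULL, 8, 53)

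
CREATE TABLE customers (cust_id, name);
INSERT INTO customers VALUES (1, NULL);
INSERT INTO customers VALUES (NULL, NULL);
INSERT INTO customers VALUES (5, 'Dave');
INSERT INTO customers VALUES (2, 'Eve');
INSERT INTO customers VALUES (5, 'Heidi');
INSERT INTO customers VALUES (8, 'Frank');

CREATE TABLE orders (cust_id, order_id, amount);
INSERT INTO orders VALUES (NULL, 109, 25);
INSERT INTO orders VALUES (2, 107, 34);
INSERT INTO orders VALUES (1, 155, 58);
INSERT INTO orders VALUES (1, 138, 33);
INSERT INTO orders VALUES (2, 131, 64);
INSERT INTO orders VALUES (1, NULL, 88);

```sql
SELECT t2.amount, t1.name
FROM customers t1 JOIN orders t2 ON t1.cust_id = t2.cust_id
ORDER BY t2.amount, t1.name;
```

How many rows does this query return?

5

INNER JOIN keeps only pairs where the ON condition holds.
Matching on t1.cust_id = t2.cust_id. A NULL in a compared column never satisfies the condition.
- t1 (cust_id=1) pairs with 3 row(s) of t2.
- t1 (cust_id=NULL) has no partner → excluded.
- t1 (cust_id=5) has no partner → excluded.
- t1 (cust_id=2) pairs with 2 row(s) of t2.
- t1 (cust_id=5) has no partner → excluded.
- t1 (cust_id=8) has no partner → excluded.
Total: 5 rows.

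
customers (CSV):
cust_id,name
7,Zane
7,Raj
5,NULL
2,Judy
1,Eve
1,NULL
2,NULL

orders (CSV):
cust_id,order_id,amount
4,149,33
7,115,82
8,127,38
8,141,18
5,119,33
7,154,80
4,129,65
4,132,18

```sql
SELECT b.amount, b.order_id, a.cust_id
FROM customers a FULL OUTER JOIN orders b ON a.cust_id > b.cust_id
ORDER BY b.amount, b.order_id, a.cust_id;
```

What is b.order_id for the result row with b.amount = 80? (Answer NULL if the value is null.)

FULL OUTER JOIN keeps every row from both sides; unmatched rows get NULL for the other side's columns.
Matching on a.cust_id > b.cust_id.
- a row (cust_id=7): matches 4 b row(s) → 4 output row(s).
- a row (cust_id=7): matches 4 b row(s) → 4 output row(s).
- a row (cust_id=5): matches 3 b row(s) → 3 output row(s).
- a row (cust_id=2): no match → kept, b columns NULL.
- a row (cust_id=1): no match → kept, b columns NULL.
- a row (cust_id=1): no match → kept, b columns NULL.
- a row (cust_id=2): no match → kept, b columns NULL.
- 4 b row(s) had no a match → kept, a columns NULL.

154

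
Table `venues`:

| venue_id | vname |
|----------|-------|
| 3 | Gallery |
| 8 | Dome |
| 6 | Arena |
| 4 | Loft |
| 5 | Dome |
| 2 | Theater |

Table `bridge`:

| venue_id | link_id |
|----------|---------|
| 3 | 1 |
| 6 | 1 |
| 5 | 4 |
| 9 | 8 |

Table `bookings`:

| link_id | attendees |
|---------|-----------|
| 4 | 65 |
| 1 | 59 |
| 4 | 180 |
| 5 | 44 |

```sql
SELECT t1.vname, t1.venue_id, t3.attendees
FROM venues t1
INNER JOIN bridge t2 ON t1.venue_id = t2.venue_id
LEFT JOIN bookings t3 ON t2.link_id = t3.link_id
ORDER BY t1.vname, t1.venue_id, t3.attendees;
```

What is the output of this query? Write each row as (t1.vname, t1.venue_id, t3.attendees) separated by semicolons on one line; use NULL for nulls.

Step 1 — t1 INNER JOIN t2 on venue_id → 3 row(s).
Then LEFT JOIN `bookings t3` on link_id: each of those 3 rows is kept; rows whose t2.link_id has no match in t3 get NULL for t3's columns.

(Arena, 6, 59); (Dome, 5, 65); (Dome, 5, 180); (Gallery, 3, 59)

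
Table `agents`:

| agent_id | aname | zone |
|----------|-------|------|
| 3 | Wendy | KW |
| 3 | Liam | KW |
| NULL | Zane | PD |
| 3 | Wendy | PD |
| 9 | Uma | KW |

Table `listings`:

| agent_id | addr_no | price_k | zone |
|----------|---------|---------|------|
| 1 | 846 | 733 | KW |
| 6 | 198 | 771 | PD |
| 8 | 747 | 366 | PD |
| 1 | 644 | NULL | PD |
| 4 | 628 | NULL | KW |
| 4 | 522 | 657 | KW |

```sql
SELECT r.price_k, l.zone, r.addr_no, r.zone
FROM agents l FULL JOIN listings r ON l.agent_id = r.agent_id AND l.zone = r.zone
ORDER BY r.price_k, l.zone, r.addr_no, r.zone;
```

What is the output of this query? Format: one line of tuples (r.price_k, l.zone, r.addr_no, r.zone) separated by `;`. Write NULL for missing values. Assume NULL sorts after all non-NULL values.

(366, NULL, 747, PD); (657, NULL, 522, KW); (733, NULL, 846, KW); (771, NULL, 198, PD); (NULL, KW, NULL, NULL); (NULL, KW, NULL, NULL); (NULL, KW, NULL, NULL); (NULL, PD, NULL, NULL); (NULL, PD, NULL, NULL); (NULL, NULL, 628, KW); (NULL, NULL, 644, PD)

FULL OUTER JOIN keeps every row from both sides; unmatched rows get NULL for the other side's columns.
Matching on l.agent_id = r.agent_id AND l.zone = r.zone. A NULL in a compared column never satisfies the condition.
- l[0] agent_id=3, zone=KW → no match; kept with NULLs on the r side.
- l[1] agent_id=3, zone=KW → no match; kept with NULLs on the r side.
- l[2] agent_id=NULL, zone=PD → no match; kept with NULLs on the r side.
- l[3] agent_id=3, zone=PD → no match; kept with NULLs on the r side.
- l[4] agent_id=9, zone=KW → no match; kept with NULLs on the r side.
- 6 r row(s) had no l match → kept, l columns NULL.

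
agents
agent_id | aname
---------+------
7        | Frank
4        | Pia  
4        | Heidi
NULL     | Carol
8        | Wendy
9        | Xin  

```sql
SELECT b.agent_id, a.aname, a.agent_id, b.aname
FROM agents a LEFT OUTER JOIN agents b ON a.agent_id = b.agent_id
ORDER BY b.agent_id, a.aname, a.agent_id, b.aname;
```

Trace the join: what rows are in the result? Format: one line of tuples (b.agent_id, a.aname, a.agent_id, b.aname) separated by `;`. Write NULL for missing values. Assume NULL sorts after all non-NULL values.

LEFT JOIN keeps every row from `agents a`; unmatched rows get NULL for `agents b`'s columns.
Matching on a.agent_id = b.agent_id. A NULL in a compared column never satisfies the condition.
Matched pairs: 7; unmatched a rows kept: 1.

(4, Heidi, 4, Heidi); (4, Heidi, 4, Pia); (4, Pia, 4, Heidi); (4, Pia, 4, Pia); (7, Frank, 7, Frank); (8, Wendy, 8, Wendy); (9, Xin, 9, Xin); (NULL, Carol, NULL, NULL)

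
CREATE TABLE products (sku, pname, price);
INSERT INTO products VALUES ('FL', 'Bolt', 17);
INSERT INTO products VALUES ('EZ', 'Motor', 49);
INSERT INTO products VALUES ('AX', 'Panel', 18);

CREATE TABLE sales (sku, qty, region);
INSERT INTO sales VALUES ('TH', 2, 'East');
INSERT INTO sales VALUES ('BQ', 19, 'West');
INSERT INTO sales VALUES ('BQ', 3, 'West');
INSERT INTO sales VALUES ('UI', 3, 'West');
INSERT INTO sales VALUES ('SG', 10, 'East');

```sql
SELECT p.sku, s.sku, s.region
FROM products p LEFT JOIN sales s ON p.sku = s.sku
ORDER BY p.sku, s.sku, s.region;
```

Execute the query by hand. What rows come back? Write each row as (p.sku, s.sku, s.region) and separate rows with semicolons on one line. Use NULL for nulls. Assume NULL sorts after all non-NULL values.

(AX, NULL, NULL); (EZ, NULL, NULL); (FL, NULL, NULL)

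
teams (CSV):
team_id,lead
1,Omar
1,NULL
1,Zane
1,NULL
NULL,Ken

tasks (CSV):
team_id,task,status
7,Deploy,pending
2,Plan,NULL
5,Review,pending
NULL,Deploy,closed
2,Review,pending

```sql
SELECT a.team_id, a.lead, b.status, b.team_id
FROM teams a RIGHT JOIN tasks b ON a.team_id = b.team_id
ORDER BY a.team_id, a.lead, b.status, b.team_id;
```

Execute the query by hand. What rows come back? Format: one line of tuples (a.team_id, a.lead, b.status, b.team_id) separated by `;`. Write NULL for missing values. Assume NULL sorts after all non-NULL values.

(NULL, NULL, closed, NULL); (NULL, NULL, pending, 2); (NULL, NULL, pending, 5); (NULL, NULL, pending, 7); (NULL, NULL, NULL, 2)

RIGHT JOIN keeps every row from `tasks`; unmatched rows get NULL for `teams`'s columns.
Matching on a.team_id = b.team_id. A NULL in a compared column never satisfies the condition.
- a row (team_id=1): no match.
- a row (team_id=1): no match.
- a row (team_id=1): no match.
- a row (team_id=1): no match.
- a row (team_id=NULL): no match.
- 5 b row(s) had no a match → kept, a columns NULL.
After projecting and ordering:
a.team_id | a.lead | b.status | b.team_id
NULL | NULL | closed | NULL
NULL | NULL | pending | 2
NULL | NULL | pending | 5
NULL | NULL | pending | 7
NULL | NULL | NULL | 2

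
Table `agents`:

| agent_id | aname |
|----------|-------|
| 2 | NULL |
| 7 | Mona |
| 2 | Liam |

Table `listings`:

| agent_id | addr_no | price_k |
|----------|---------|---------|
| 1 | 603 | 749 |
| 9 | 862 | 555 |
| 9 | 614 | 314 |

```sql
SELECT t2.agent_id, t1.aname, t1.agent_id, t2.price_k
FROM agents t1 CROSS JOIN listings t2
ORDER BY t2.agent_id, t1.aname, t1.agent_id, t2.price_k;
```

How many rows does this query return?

9

CROSS JOIN pairs every row of `agents` with every row of `listings`: 3 × 3 = 9 rows.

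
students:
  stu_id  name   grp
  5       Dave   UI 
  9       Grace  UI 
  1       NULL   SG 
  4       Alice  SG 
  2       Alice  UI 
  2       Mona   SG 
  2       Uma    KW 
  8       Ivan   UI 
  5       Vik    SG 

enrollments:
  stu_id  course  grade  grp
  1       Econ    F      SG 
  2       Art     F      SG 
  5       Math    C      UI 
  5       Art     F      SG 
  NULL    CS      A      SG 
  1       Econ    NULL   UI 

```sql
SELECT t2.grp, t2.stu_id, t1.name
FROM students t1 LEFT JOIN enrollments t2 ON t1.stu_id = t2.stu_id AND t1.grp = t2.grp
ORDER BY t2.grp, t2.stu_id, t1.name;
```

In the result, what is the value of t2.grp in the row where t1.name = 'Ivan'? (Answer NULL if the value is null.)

NULL

LEFT JOIN keeps every row from `students`; unmatched rows get NULL for `enrollments`'s columns.
Matching on t1.stu_id = t2.stu_id AND t1.grp = t2.grp. A NULL in a compared column never satisfies the condition.
Matched pairs: 4; unmatched t1 rows kept: 5.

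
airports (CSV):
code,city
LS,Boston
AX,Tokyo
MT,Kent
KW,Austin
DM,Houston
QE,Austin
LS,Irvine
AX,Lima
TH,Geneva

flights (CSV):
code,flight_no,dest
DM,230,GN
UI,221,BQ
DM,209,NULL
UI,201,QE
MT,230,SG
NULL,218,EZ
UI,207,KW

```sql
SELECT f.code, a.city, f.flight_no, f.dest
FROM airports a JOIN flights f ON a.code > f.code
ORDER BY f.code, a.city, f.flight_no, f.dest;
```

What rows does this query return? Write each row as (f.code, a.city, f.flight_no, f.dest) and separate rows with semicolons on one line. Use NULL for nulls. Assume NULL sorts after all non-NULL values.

(DM, Austin, 209, NULL); (DM, Austin, 209, NULL); (DM, Austin, 230, GN); (DM, Austin, 230, GN); (DM, Boston, 209, NULL); (DM, Boston, 230, GN); (DM, Geneva, 209, NULL); (DM, Geneva, 230, GN); (DM, Irvine, 209, NULL); (DM, Irvine, 230, GN); (DM, Kent, 209, NULL); (DM, Kent, 230, GN); (MT, Austin, 230, SG); (MT, Geneva, 230, SG)

INNER JOIN keeps only pairs where the ON condition holds.
Matching on a.code > f.code. A NULL in a compared column never satisfies the condition.
- a row (code=LS): matches 2 f row(s) → 2 output row(s).
- a row (code=AX): no match → dropped.
- a row (code=MT): matches 2 f row(s) → 2 output row(s).
- a row (code=KW): matches 2 f row(s) → 2 output row(s).
- a row (code=DM): no match → dropped.
- a row (code=QE): matches 3 f row(s) → 3 output row(s).
- a row (code=LS): matches 2 f row(s) → 2 output row(s).
- a row (code=AX): no match → dropped.
- a row (code=TH): matches 3 f row(s) → 3 output row(s).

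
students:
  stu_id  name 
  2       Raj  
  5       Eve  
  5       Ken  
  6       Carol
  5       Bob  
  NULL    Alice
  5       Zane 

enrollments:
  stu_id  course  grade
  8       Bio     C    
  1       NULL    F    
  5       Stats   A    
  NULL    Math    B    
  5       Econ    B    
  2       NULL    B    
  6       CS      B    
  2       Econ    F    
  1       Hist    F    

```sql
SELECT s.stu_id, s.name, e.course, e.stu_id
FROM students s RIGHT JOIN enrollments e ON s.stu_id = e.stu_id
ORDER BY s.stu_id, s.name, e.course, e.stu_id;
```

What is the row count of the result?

RIGHT JOIN keeps every row from `enrollments`; unmatched rows get NULL for `students`'s columns.
Matching on s.stu_id = e.stu_id. A NULL in a compared column never satisfies the condition.
- s[0] stu_id=2 → 2 match(es) in e → 2 row(s).
- s[1] stu_id=5 → 2 match(es) in e → 2 row(s).
- s[2] stu_id=5 → 2 match(es) in e → 2 row(s).
- s[3] stu_id=6 → 1 match(es) in e → 1 row(s).
- s[4] stu_id=5 → 2 match(es) in e → 2 row(s).
- s[5] stu_id=NULL → no match.
- s[6] stu_id=5 → 2 match(es) in e → 2 row(s).
- 4 e row(s) had no s match → kept, s columns NULL.
Total: 11 matched + 4 padded = 15 rows.

15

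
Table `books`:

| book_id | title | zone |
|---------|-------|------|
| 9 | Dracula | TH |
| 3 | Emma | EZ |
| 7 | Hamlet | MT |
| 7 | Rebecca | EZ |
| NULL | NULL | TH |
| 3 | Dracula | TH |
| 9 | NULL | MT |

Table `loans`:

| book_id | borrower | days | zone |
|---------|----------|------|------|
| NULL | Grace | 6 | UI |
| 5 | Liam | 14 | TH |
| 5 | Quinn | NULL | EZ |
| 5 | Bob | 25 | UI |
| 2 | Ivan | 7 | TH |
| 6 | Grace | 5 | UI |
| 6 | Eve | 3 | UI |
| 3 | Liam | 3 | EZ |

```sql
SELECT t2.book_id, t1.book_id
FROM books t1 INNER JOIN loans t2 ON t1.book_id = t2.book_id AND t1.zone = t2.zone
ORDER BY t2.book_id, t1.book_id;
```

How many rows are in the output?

1

INNER JOIN keeps only pairs where the ON condition holds.
Matching on t1.book_id = t2.book_id AND t1.zone = t2.zone. A NULL in a compared column never satisfies the condition.
- book_id=9, zone=TH: no matching t2 row, dropped.
- book_id=3, zone=EZ: 1 matching t2 row(s), so 1 row(s) emitted.
- book_id=7, zone=MT: no matching t2 row, dropped.
- book_id=7, zone=EZ: no matching t2 row, dropped.
- book_id=NULL, zone=TH: no matching t2 row, dropped.
- book_id=3, zone=TH: no matching t2 row, dropped.
- book_id=9, zone=MT: no matching t2 row, dropped.
Total: 1 rows.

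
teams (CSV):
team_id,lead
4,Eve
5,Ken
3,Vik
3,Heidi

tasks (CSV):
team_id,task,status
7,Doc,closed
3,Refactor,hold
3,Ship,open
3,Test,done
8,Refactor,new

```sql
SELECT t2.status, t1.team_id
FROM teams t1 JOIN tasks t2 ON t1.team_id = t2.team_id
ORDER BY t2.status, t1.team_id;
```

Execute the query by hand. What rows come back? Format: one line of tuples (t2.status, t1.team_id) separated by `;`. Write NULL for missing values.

(done, 3); (done, 3); (hold, 3); (hold, 3); (open, 3); (open, 3)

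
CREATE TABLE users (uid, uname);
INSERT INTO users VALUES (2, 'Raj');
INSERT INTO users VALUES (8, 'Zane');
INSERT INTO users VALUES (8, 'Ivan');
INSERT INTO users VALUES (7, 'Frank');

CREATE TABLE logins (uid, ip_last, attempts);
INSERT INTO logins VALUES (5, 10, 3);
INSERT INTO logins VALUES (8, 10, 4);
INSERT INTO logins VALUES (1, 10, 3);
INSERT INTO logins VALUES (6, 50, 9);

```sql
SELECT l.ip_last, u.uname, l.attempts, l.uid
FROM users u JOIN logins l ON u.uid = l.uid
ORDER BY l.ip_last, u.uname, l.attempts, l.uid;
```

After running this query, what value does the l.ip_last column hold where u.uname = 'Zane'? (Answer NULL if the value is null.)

10

INNER JOIN keeps only pairs where the ON condition holds.
Matching on u.uid = l.uid.
Matched pairs: 2.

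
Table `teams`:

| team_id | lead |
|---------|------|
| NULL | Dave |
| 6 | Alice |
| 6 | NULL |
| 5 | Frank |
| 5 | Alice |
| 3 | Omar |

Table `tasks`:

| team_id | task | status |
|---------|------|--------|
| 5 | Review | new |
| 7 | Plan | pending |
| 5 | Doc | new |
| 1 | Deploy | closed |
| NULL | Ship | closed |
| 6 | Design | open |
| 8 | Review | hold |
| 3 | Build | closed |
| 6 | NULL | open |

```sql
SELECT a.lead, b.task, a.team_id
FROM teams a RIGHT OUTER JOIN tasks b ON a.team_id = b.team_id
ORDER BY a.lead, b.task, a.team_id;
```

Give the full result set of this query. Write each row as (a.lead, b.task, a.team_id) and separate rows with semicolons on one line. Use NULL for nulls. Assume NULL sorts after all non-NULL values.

(Alice, Design, 6); (Alice, Doc, 5); (Alice, Review, 5); (Alice, NULL, 6); (Frank, Doc, 5); (Frank, Review, 5); (Omar, Build, 3); (NULL, Deploy, NULL); (NULL, Design, 6); (NULL, Plan, NULL); (NULL, Review, NULL); (NULL, Ship, NULL); (NULL, NULL, 6)

RIGHT JOIN keeps every row from `tasks`; unmatched rows get NULL for `teams`'s columns.
Matching on a.team_id = b.team_id. A NULL in a compared column never satisfies the condition.
Matched pairs: 9; unmatched b rows kept: 4.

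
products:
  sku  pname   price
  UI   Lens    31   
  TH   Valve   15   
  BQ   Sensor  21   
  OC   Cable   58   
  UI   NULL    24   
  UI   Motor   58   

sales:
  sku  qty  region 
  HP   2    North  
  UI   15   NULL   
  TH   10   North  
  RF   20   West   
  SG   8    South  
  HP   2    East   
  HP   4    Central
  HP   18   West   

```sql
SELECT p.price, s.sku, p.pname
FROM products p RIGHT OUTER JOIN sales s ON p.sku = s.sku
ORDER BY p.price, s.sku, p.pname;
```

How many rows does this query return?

RIGHT JOIN keeps every row from `sales`; unmatched rows get NULL for `products`'s columns.
Matching on p.sku = s.sku.
Matched pairs: 4; unmatched s rows kept: 6.
Total: 4 matched + 6 padded = 10 rows.

10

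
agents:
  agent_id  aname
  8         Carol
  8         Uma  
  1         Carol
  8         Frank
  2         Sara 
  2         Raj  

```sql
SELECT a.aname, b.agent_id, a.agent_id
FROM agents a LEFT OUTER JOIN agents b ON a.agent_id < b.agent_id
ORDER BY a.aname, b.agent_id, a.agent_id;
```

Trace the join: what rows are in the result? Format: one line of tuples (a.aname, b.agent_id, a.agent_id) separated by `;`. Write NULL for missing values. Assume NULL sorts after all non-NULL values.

LEFT JOIN keeps every row from `agents a`; unmatched rows get NULL for `agents b`'s columns.
Matching on a.agent_id < b.agent_id.
- a[0] agent_id=8 → no match; kept with NULLs on the b side.
- a[1] agent_id=8 → no match; kept with NULLs on the b side.
- a[2] agent_id=1 → 5 match(es) in b → 5 row(s).
- a[3] agent_id=8 → no match; kept with NULLs on the b side.
- a[4] agent_id=2 → 3 match(es) in b → 3 row(s).
- a[5] agent_id=2 → 3 match(es) in b → 3 row(s).

(Carol, 2, 1); (Carol, 2, 1); (Carol, 8, 1); (Carol, 8, 1); (Carol, 8, 1); (Carol, NULL, 8); (Frank, NULL, 8); (Raj, 8, 2); (Raj, 8, 2); (Raj, 8, 2); (Sara, 8, 2); (Sara, 8, 2); (Sara, 8, 2); (Uma, NULL, 8)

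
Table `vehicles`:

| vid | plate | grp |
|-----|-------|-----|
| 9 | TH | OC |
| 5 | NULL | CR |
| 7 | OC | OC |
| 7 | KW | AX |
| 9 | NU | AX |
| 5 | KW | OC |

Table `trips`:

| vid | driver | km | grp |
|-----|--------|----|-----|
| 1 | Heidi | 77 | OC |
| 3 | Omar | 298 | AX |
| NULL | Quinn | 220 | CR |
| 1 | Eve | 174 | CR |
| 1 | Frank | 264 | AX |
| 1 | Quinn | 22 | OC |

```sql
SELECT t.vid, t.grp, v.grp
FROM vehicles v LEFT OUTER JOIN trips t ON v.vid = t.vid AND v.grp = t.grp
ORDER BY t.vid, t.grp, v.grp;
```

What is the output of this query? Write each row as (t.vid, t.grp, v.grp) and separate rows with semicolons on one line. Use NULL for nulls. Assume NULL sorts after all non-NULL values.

(NULL, NULL, AX); (NULL, NULL, AX); (NULL, NULL, CR); (NULL, NULL, OC); (NULL, NULL, OC); (NULL, NULL, OC)

LEFT JOIN keeps every row from `vehicles`; unmatched rows get NULL for `trips`'s columns.
Matching on v.vid = t.vid AND v.grp = t.grp. A NULL in a compared column never satisfies the condition.
- vid=9, grp=OC: no t row matches, row kept with t columns NULL.
- vid=5, grp=CR: no t row matches, row kept with t columns NULL.
- vid=7, grp=OC: no t row matches, row kept with t columns NULL.
- vid=7, grp=AX: no t row matches, row kept with t columns NULL.
- vid=9, grp=AX: no t row matches, row kept with t columns NULL.
- vid=5, grp=OC: no t row matches, row kept with t columns NULL.
After projecting and ordering:
t.vid | t.grp | v.grp
NULL | NULL | AX
NULL | NULL | AX
NULL | NULL | CR
NULL | NULL | OC
NULL | NULL | OC
NULL | NULL | OC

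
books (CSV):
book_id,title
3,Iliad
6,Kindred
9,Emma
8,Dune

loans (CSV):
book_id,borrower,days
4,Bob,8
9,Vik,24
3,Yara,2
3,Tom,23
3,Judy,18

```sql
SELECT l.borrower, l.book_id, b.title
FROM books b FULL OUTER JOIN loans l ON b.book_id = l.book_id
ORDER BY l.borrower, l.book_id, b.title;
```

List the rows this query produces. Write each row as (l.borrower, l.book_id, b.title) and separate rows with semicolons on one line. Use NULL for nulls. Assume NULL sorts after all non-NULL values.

FULL OUTER JOIN keeps every row from both sides; unmatched rows get NULL for the other side's columns.
Matching on b.book_id = l.book_id.
Matched pairs: 4; unmatched b rows kept: 2; unmatched l rows kept: 1.

(Bob, 4, NULL); (Judy, 3, Iliad); (Tom, 3, Iliad); (Vik, 9, Emma); (Yara, 3, Iliad); (NULL, NULL, Dune); (NULL, NULL, Kindred)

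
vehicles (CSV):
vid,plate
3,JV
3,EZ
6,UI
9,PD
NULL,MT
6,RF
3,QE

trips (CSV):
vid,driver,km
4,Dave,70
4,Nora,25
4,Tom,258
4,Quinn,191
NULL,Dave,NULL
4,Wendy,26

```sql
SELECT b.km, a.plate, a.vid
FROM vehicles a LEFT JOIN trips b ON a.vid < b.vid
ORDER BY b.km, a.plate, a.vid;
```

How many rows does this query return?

19

LEFT JOIN keeps every row from `vehicles`; unmatched rows get NULL for `trips`'s columns.
Matching on a.vid < b.vid. A NULL in a compared column never satisfies the condition.
Matched pairs: 15; unmatched a rows kept: 4.
Total: 15 matched + 4 padded = 19 rows.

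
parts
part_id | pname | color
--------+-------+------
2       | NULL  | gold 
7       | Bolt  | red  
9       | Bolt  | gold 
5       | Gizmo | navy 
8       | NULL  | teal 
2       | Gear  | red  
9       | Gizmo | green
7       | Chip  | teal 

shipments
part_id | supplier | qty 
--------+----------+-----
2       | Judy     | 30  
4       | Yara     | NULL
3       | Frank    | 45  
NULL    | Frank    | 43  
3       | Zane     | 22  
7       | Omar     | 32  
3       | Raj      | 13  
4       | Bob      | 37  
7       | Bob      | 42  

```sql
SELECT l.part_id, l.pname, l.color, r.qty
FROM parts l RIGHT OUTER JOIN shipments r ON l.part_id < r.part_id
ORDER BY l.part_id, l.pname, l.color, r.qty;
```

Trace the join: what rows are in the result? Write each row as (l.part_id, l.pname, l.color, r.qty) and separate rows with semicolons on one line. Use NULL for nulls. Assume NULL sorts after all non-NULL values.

(2, Gear, red, 13); (2, Gear, red, 22); (2, Gear, red, 32); (2, Gear, red, 37); (2, Gear, red, 42); (2, Gear, red, 45); (2, Gear, red, NULL); (2, NULL, gold, 13); (2, NULL, gold, 22); (2, NULL, gold, 32); (2, NULL, gold, 37); (2, NULL, gold, 42); (2, NULL, gold, 45); (2, NULL, gold, NULL); (5, Gizmo, navy, 32); (5, Gizmo, navy, 42); (NULL, NULL, NULL, 30); (NULL, NULL, NULL, 43)

RIGHT JOIN keeps every row from `shipments`; unmatched rows get NULL for `parts`'s columns.
Matching on l.part_id < r.part_id. A NULL in a compared column never satisfies the condition.
- l row (part_id=2): matches 7 r row(s) → 7 output row(s).
- l row (part_id=7): no match.
- l row (part_id=9): no match.
- l row (part_id=5): matches 2 r row(s) → 2 output row(s).
- l row (part_id=8): no match.
- l row (part_id=2): matches 7 r row(s) → 7 output row(s).
- l row (part_id=9): no match.
- l row (part_id=7): no match.
- 2 row(s) from r found no l partner → padded with NULL.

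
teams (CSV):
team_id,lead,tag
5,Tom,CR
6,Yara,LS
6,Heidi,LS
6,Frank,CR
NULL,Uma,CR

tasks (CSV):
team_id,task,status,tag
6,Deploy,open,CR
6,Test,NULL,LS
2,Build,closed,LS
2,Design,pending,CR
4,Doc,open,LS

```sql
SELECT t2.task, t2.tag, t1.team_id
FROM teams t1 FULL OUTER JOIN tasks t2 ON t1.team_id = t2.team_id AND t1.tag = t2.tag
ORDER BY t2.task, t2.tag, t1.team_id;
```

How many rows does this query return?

FULL OUTER JOIN keeps every row from both sides; unmatched rows get NULL for the other side's columns.
Matching on t1.team_id = t2.team_id AND t1.tag = t2.tag. A NULL in a compared column never satisfies the condition.
Matched pairs: 3; unmatched t1 rows kept: 2; unmatched t2 rows kept: 3.
Total: 3 matched + 5 padded = 8 rows.

8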